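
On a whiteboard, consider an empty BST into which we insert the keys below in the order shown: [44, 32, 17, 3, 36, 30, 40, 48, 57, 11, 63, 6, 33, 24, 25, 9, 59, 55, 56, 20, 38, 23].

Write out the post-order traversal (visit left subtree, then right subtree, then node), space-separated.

Resulting structure (node: left, right):
  44: L=32, R=48
  32: L=17, R=36
  17: L=3, R=30
  3: L=–, R=11
  36: L=33, R=40
  30: L=24, R=–
  40: L=38, R=–
  48: L=–, R=57
  57: L=55, R=63
  11: L=6, R=–
  63: L=59, R=–
  6: L=–, R=9
  33: L=–, R=–
  24: L=20, R=25
  25: L=–, R=–
  9: L=–, R=–
  59: L=–, R=–
  55: L=–, R=56
  56: L=–, R=–
  20: L=–, R=23
  38: L=–, R=–
  23: L=–, R=–

9 6 11 3 23 20 25 24 30 17 33 38 40 36 32 56 55 59 63 57 48 44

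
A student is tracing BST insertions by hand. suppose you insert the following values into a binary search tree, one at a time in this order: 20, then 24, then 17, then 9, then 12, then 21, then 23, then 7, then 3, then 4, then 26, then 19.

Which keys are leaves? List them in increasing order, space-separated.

4 12 19 23 26

Resulting structure (node: left, right):
  20: L=17, R=24
  24: L=21, R=26
  17: L=9, R=19
  9: L=7, R=12
  12: L=–, R=–
  21: L=–, R=23
  23: L=–, R=–
  7: L=3, R=–
  3: L=–, R=4
  4: L=–, R=–
  26: L=–, R=–
  19: L=–, R=–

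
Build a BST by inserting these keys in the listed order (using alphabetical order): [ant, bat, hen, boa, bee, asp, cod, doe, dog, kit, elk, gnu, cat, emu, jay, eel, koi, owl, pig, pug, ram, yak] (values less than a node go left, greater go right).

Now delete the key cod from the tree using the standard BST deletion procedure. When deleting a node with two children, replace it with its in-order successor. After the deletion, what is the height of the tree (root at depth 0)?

9

ant: root
bat: right child of ant (depth 1)
hen: right child of bat (depth 2)
boa: left child of hen (depth 3)
bee: left child of boa (depth 4)
asp: left child of bat (depth 2)
cod: right child of boa (depth 4)
doe: right child of cod (depth 5)
dog: right child of doe (depth 6)
kit: right child of hen (depth 3)
elk: right child of dog (depth 7)
gnu: right child of elk (depth 8)
cat: left child of cod (depth 5)
emu: left child of gnu (depth 9)
jay: left child of kit (depth 4)
eel: left child of elk (depth 8)
koi: right child of kit (depth 4)
owl: right child of koi (depth 5)
pig: right child of owl (depth 6)
pug: right child of pig (depth 7)
ram: right child of pug (depth 8)
yak: right child of ram (depth 9)

Delete cod (two children — replace with in-order successor).
After deletion, deepest node is yak at depth 9.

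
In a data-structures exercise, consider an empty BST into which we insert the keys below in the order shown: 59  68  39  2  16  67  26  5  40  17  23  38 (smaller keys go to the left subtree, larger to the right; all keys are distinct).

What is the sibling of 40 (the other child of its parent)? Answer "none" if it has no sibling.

Insert 59: tree is empty, so 59 becomes the root.
Insert 68: 68 > 59 → go right. Place as right child of 59.
Insert 39: 39 < 59 → go left. Place as left child of 59.
Insert 2: 2 < 59 → go left; 2 < 39 → go left. Place as left child of 39.
Insert 16: 16 < 59 → go left; 16 < 39 → go left; 16 > 2 → go right. Place as right child of 2.
Insert 67: 67 > 59 → go right; 67 < 68 → go left. Place as left child of 68.
Insert 26: 26 < 59 → go left; 26 < 39 → go left; 26 > 2 → go right; 26 > 16 → go right. Place as right child of 16.
Insert 5: 5 < 59 → go left; 5 < 39 → go left; 5 > 2 → go right; 5 < 16 → go left. Place as left child of 16.
Insert 40: 40 < 59 → go left; 40 > 39 → go right. Place as right child of 39.
Insert 17: 17 < 59 → go left; 17 < 39 → go left; 17 > 2 → go right; 17 > 16 → go right; 17 < 26 → go left. Place as left child of 26.
Insert 23: 23 < 59 → go left; 23 < 39 → go left; 23 > 2 → go right; 23 > 16 → go right; 23 < 26 → go left; 23 > 17 → go right. Place as right child of 17.
Insert 38: 38 < 59 → go left; 38 < 39 → go left; 38 > 2 → go right; 38 > 16 → go right; 38 > 26 → go right. Place as right child of 26.

40's parent is 39; the other child of 39 is 2.

2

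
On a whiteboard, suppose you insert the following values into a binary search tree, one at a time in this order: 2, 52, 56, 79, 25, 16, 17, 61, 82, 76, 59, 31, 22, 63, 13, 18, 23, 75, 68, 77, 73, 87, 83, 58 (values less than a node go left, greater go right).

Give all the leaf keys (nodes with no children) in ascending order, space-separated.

Insert 2: tree is empty, so 2 becomes the root.
Insert 52: 52 > 2 → go right. Place as right child of 2.
Insert 56: 56 > 2 → go right; 56 > 52 → go right. Place as right child of 52.
Insert 79: 79 > 2 → go right; 79 > 52 → go right; 79 > 56 → go right. Place as right child of 56.
Insert 25: 25 > 2 → go right; 25 < 52 → go left. Place as left child of 52.
Insert 16: 16 > 2 → go right; 16 < 52 → go left; 16 < 25 → go left. Place as left child of 25.
Insert 17: 17 > 2 → go right; 17 < 52 → go left; 17 < 25 → go left; 17 > 16 → go right. Place as right child of 16.
Insert 61: 61 > 2 → go right; 61 > 52 → go right; 61 > 56 → go right; 61 < 79 → go left. Place as left child of 79.
Insert 82: 82 > 2 → go right; 82 > 52 → go right; 82 > 56 → go right; 82 > 79 → go right. Place as right child of 79.
Insert 76: 76 > 2 → go right; 76 > 52 → go right; 76 > 56 → go right; 76 < 79 → go left; 76 > 61 → go right. Place as right child of 61.
Insert 59: 59 > 2 → go right; 59 > 52 → go right; 59 > 56 → go right; 59 < 79 → go left; 59 < 61 → go left. Place as left child of 61.
Insert 31: 31 > 2 → go right; 31 < 52 → go left; 31 > 25 → go right. Place as right child of 25.
Insert 22: 22 > 2 → go right; 22 < 52 → go left; 22 < 25 → go left; 22 > 16 → go right; 22 > 17 → go right. Place as right child of 17.
Insert 63: 63 > 2 → go right; 63 > 52 → go right; 63 > 56 → go right; 63 < 79 → go left; 63 > 61 → go right; 63 < 76 → go left. Place as left child of 76.
Insert 13: 13 > 2 → go right; 13 < 52 → go left; 13 < 25 → go left; 13 < 16 → go left. Place as left child of 16.
Insert 18: 18 > 2 → go right; 18 < 52 → go left; 18 < 25 → go left; 18 > 16 → go right; 18 > 17 → go right; 18 < 22 → go left. Place as left child of 22.
Insert 23: 23 > 2 → go right; 23 < 52 → go left; 23 < 25 → go left; 23 > 16 → go right; 23 > 17 → go right; 23 > 22 → go right. Place as right child of 22.
Insert 75: 75 > 2 → go right; 75 > 52 → go right; 75 > 56 → go right; 75 < 79 → go left; 75 > 61 → go right; 75 < 76 → go left; 75 > 63 → go right. Place as right child of 63.
Insert 68: 68 > 2 → go right; 68 > 52 → go right; 68 > 56 → go right; 68 < 79 → go left; 68 > 61 → go right; 68 < 76 → go left; 68 > 63 → go right; 68 < 75 → go left. Place as left child of 75.
Insert 77: 77 > 2 → go right; 77 > 52 → go right; 77 > 56 → go right; 77 < 79 → go left; 77 > 61 → go right; 77 > 76 → go right. Place as right child of 76.
Insert 73: 73 > 2 → go right; 73 > 52 → go right; 73 > 56 → go right; 73 < 79 → go left; 73 > 61 → go right; 73 < 76 → go left; 73 > 63 → go right; 73 < 75 → go left; 73 > 68 → go right. Place as right child of 68.
Insert 87: 87 > 2 → go right; 87 > 52 → go right; 87 > 56 → go right; 87 > 79 → go right; 87 > 82 → go right. Place as right child of 82.
Insert 83: 83 > 2 → go right; 83 > 52 → go right; 83 > 56 → go right; 83 > 79 → go right; 83 > 82 → go right; 83 < 87 → go left. Place as left child of 87.
Insert 58: 58 > 2 → go right; 58 > 52 → go right; 58 > 56 → go right; 58 < 79 → go left; 58 < 61 → go left; 58 < 59 → go left. Place as left child of 59.

13 18 23 31 58 73 77 83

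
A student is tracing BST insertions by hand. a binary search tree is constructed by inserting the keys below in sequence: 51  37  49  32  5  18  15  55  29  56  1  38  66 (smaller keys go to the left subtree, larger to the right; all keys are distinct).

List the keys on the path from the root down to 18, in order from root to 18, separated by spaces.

Resulting structure (node: left, right):
  51: L=37, R=55
  37: L=32, R=49
  49: L=38, R=–
  32: L=5, R=–
  5: L=1, R=18
  18: L=15, R=29
  15: L=–, R=–
  55: L=–, R=56
  29: L=–, R=–
  56: L=–, R=66
  1: L=–, R=–
  38: L=–, R=–
  66: L=–, R=–

51 37 32 5 18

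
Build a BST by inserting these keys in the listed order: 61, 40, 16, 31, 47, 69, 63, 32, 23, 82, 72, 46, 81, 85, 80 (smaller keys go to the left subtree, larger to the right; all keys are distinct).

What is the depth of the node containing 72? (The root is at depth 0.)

Insert 61: tree is empty, so 61 becomes the root.
Insert 40: 40 < 61 → go left. Place as left child of 61.
Insert 16: 16 < 61 → go left; 16 < 40 → go left. Place as left child of 40.
Insert 31: 31 < 61 → go left; 31 < 40 → go left; 31 > 16 → go right. Place as right child of 16.
Insert 47: 47 < 61 → go left; 47 > 40 → go right. Place as right child of 40.
Insert 69: 69 > 61 → go right. Place as right child of 61.
Insert 63: 63 > 61 → go right; 63 < 69 → go left. Place as left child of 69.
Insert 32: 32 < 61 → go left; 32 < 40 → go left; 32 > 16 → go right; 32 > 31 → go right. Place as right child of 31.
Insert 23: 23 < 61 → go left; 23 < 40 → go left; 23 > 16 → go right; 23 < 31 → go left. Place as left child of 31.
Insert 82: 82 > 61 → go right; 82 > 69 → go right. Place as right child of 69.
Insert 72: 72 > 61 → go right; 72 > 69 → go right; 72 < 82 → go left. Place as left child of 82.
Insert 46: 46 < 61 → go left; 46 > 40 → go right; 46 < 47 → go left. Place as left child of 47.
Insert 81: 81 > 61 → go right; 81 > 69 → go right; 81 < 82 → go left; 81 > 72 → go right. Place as right child of 72.
Insert 85: 85 > 61 → go right; 85 > 69 → go right; 85 > 82 → go right. Place as right child of 82.
Insert 80: 80 > 61 → go right; 80 > 69 → go right; 80 < 82 → go left; 80 > 72 → go right; 80 < 81 → go left. Place as left child of 81.

Path to 72: 61 → 69 → 82 → 72, which is 3 edges.

3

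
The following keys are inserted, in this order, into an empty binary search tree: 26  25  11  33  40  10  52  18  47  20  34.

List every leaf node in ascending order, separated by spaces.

10 20 34 47

26: root
25: left child of 26 (depth 1)
11: left child of 25 (depth 2)
33: right child of 26 (depth 1)
40: right child of 33 (depth 2)
10: left child of 11 (depth 3)
52: right child of 40 (depth 3)
18: right child of 11 (depth 3)
47: left child of 52 (depth 4)
20: right child of 18 (depth 4)
34: left child of 40 (depth 3)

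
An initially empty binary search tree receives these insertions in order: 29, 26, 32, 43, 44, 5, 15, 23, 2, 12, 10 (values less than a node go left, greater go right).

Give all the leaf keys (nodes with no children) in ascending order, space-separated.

2 10 23 44

Insert 29: tree is empty, so 29 becomes the root.
Insert 26: 26 < 29 → go left. Place as left child of 29.
Insert 32: 32 > 29 → go right. Place as right child of 29.
Insert 43: 43 > 29 → go right; 43 > 32 → go right. Place as right child of 32.
Insert 44: 44 > 29 → go right; 44 > 32 → go right; 44 > 43 → go right. Place as right child of 43.
Insert 5: 5 < 29 → go left; 5 < 26 → go left. Place as left child of 26.
Insert 15: 15 < 29 → go left; 15 < 26 → go left; 15 > 5 → go right. Place as right child of 5.
Insert 23: 23 < 29 → go left; 23 < 26 → go left; 23 > 5 → go right; 23 > 15 → go right. Place as right child of 15.
Insert 2: 2 < 29 → go left; 2 < 26 → go left; 2 < 5 → go left. Place as left child of 5.
Insert 12: 12 < 29 → go left; 12 < 26 → go left; 12 > 5 → go right; 12 < 15 → go left. Place as left child of 15.
Insert 10: 10 < 29 → go left; 10 < 26 → go left; 10 > 5 → go right; 10 < 15 → go left; 10 < 12 → go left. Place as left child of 12.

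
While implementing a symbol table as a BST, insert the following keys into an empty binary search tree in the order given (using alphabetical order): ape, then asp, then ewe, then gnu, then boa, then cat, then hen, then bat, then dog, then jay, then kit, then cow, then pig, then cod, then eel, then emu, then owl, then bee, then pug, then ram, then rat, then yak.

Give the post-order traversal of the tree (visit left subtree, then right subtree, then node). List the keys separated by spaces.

bee bat cod cow emu eel dog cat boa owl yak rat ram pug pig kit jay hen gnu ewe asp ape

Resulting structure (node: left, right):
  ape: L=–, R=asp
  asp: L=–, R=ewe
  ewe: L=boa, R=gnu
  gnu: L=–, R=hen
  boa: L=bat, R=cat
  cat: L=–, R=dog
  hen: L=–, R=jay
  bat: L=–, R=bee
  dog: L=cow, R=eel
  jay: L=–, R=kit
  kit: L=–, R=pig
  cow: L=cod, R=–
  pig: L=owl, R=pug
  cod: L=–, R=–
  eel: L=–, R=emu
  emu: L=–, R=–
  owl: L=–, R=–
  bee: L=–, R=–
  pug: L=–, R=ram
  ram: L=–, R=rat
  rat: L=–, R=yak
  yak: L=–, R=–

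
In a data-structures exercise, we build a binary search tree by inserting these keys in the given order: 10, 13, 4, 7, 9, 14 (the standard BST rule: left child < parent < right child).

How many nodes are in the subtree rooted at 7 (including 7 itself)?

10: root
13: right child of 10 (depth 1)
4: left child of 10 (depth 1)
7: right child of 4 (depth 2)
9: right child of 7 (depth 3)
14: right child of 13 (depth 2)

Subtree rooted at 7 contains: 7, 9 — 2 nodes.

2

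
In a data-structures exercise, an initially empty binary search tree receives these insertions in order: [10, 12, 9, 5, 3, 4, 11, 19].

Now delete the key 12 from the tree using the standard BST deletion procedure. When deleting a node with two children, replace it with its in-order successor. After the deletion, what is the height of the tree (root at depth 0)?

10: root
12: right child of 10 (depth 1)
9: left child of 10 (depth 1)
5: left child of 9 (depth 2)
3: left child of 5 (depth 3)
4: right child of 3 (depth 4)
11: left child of 12 (depth 2)
19: right child of 12 (depth 2)

Delete 12 (two children — replace with in-order successor).
After deletion, deepest node is 4 at depth 4.

4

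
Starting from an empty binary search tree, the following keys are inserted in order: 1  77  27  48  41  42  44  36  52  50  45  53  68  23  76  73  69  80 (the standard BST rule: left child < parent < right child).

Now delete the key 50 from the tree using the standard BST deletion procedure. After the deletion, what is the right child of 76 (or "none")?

none

Resulting structure (node: left, right):
  1: L=–, R=77
  77: L=27, R=80
  27: L=23, R=48
  48: L=41, R=52
  41: L=36, R=42
  42: L=–, R=44
  44: L=–, R=45
  36: L=–, R=–
  52: L=50, R=53
  50: L=–, R=–
  45: L=–, R=–
  53: L=–, R=68
  68: L=–, R=76
  23: L=–, R=–
  76: L=73, R=–
  73: L=69, R=–
  69: L=–, R=–
  80: L=–, R=–

Delete 50 (at most one child — splice it out).
After deletion, 76's right child: none.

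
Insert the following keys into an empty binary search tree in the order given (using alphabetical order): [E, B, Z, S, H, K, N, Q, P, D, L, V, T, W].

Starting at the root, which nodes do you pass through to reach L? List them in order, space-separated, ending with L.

E Z S H K N L

Insert E: tree is empty, so E becomes the root.
Insert B: B < E → go left. Place as left child of E.
Insert Z: Z > E → go right. Place as right child of E.
Insert S: S > E → go right; S < Z → go left. Place as left child of Z.
Insert H: H > E → go right; H < Z → go left; H < S → go left. Place as left child of S.
Insert K: K > E → go right; K < Z → go left; K < S → go left; K > H → go right. Place as right child of H.
Insert N: N > E → go right; N < Z → go left; N < S → go left; N > H → go right; N > K → go right. Place as right child of K.
Insert Q: Q > E → go right; Q < Z → go left; Q < S → go left; Q > H → go right; Q > K → go right; Q > N → go right. Place as right child of N.
Insert P: P > E → go right; P < Z → go left; P < S → go left; P > H → go right; P > K → go right; P > N → go right; P < Q → go left. Place as left child of Q.
Insert D: D < E → go left; D > B → go right. Place as right child of B.
Insert L: L > E → go right; L < Z → go left; L < S → go left; L > H → go right; L > K → go right; L < N → go left. Place as left child of N.
Insert V: V > E → go right; V < Z → go left; V > S → go right. Place as right child of S.
Insert T: T > E → go right; T < Z → go left; T > S → go right; T < V → go left. Place as left child of V.
Insert W: W > E → go right; W < Z → go left; W > S → go right; W > V → go right. Place as right child of V.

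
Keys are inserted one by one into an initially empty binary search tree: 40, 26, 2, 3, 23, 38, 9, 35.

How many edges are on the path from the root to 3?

40: root
26: left child of 40 (depth 1)
2: left child of 26 (depth 2)
3: right child of 2 (depth 3)
23: right child of 3 (depth 4)
38: right child of 26 (depth 2)
9: left child of 23 (depth 5)
35: left child of 38 (depth 3)

Path to 3: 40 → 26 → 2 → 3, which is 3 edges.

3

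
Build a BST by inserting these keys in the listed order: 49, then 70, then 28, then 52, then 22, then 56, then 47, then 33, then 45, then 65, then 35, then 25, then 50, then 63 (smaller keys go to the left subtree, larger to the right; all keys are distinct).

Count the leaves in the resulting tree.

4

49: root
70: right child of 49 (depth 1)
28: left child of 49 (depth 1)
52: left child of 70 (depth 2)
22: left child of 28 (depth 2)
56: right child of 52 (depth 3)
47: right child of 28 (depth 2)
33: left child of 47 (depth 3)
45: right child of 33 (depth 4)
65: right child of 56 (depth 4)
35: left child of 45 (depth 5)
25: right child of 22 (depth 3)
50: left child of 52 (depth 3)
63: left child of 65 (depth 5)

Leaves: 25, 35, 50, 63 — 4 in total.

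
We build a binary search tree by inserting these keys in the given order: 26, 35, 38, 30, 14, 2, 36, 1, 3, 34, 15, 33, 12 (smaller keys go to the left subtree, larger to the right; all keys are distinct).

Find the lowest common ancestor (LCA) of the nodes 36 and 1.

26: root
35: right child of 26 (depth 1)
38: right child of 35 (depth 2)
30: left child of 35 (depth 2)
14: left child of 26 (depth 1)
2: left child of 14 (depth 2)
36: left child of 38 (depth 3)
1: left child of 2 (depth 3)
3: right child of 2 (depth 3)
34: right child of 30 (depth 3)
15: right child of 14 (depth 2)
33: left child of 34 (depth 4)
12: right child of 3 (depth 4)

Path to 36: 26 → 35 → 38 → 36
Path to 1: 26 → 14 → 2 → 1
The paths share a prefix ending at 26, then split left and right.

26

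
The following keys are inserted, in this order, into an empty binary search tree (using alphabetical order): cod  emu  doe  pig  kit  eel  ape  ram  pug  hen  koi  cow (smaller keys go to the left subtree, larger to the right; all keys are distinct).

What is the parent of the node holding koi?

cod: root
emu: right child of cod (depth 1)
doe: left child of emu (depth 2)
pig: right child of emu (depth 2)
kit: left child of pig (depth 3)
eel: right child of doe (depth 3)
ape: left child of cod (depth 1)
ram: right child of pig (depth 3)
pug: left child of ram (depth 4)
hen: left child of kit (depth 4)
koi: right child of kit (depth 4)
cow: left child of doe (depth 3)

kit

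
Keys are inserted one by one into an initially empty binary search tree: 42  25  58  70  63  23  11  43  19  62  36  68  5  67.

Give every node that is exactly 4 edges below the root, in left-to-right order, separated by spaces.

42: root
25: left child of 42 (depth 1)
58: right child of 42 (depth 1)
70: right child of 58 (depth 2)
63: left child of 70 (depth 3)
23: left child of 25 (depth 2)
11: left child of 23 (depth 3)
43: left child of 58 (depth 2)
19: right child of 11 (depth 4)
62: left child of 63 (depth 4)
36: right child of 25 (depth 2)
68: right child of 63 (depth 4)
5: left child of 11 (depth 4)
67: left child of 68 (depth 5)

5 19 62 68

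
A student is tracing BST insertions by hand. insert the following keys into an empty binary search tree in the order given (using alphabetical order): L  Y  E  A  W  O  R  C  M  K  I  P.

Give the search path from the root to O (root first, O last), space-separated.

Resulting structure (node: left, right):
  L: L=E, R=Y
  Y: L=W, R=–
  E: L=A, R=K
  A: L=–, R=C
  W: L=O, R=–
  O: L=M, R=R
  R: L=P, R=–
  C: L=–, R=–
  M: L=–, R=–
  K: L=I, R=–
  I: L=–, R=–
  P: L=–, R=–

L Y W O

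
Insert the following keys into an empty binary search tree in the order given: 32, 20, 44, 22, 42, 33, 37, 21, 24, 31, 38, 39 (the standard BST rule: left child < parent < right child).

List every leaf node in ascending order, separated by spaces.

21 31 39

Insert 32: tree is empty, so 32 becomes the root.
Insert 20: 20 < 32 → go left. Place as left child of 32.
Insert 44: 44 > 32 → go right. Place as right child of 32.
Insert 22: 22 < 32 → go left; 22 > 20 → go right. Place as right child of 20.
Insert 42: 42 > 32 → go right; 42 < 44 → go left. Place as left child of 44.
Insert 33: 33 > 32 → go right; 33 < 44 → go left; 33 < 42 → go left. Place as left child of 42.
Insert 37: 37 > 32 → go right; 37 < 44 → go left; 37 < 42 → go left; 37 > 33 → go right. Place as right child of 33.
Insert 21: 21 < 32 → go left; 21 > 20 → go right; 21 < 22 → go left. Place as left child of 22.
Insert 24: 24 < 32 → go left; 24 > 20 → go right; 24 > 22 → go right. Place as right child of 22.
Insert 31: 31 < 32 → go left; 31 > 20 → go right; 31 > 22 → go right; 31 > 24 → go right. Place as right child of 24.
Insert 38: 38 > 32 → go right; 38 < 44 → go left; 38 < 42 → go left; 38 > 33 → go right; 38 > 37 → go right. Place as right child of 37.
Insert 39: 39 > 32 → go right; 39 < 44 → go left; 39 < 42 → go left; 39 > 33 → go right; 39 > 37 → go right; 39 > 38 → go right. Place as right child of 38.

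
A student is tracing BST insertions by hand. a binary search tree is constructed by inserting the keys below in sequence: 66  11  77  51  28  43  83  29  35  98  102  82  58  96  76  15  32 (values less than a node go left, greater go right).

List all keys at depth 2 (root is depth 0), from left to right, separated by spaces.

66: root
11: left child of 66 (depth 1)
77: right child of 66 (depth 1)
51: right child of 11 (depth 2)
28: left child of 51 (depth 3)
43: right child of 28 (depth 4)
83: right child of 77 (depth 2)
29: left child of 43 (depth 5)
35: right child of 29 (depth 6)
98: right child of 83 (depth 3)
102: right child of 98 (depth 4)
82: left child of 83 (depth 3)
58: right child of 51 (depth 3)
96: left child of 98 (depth 4)
76: left child of 77 (depth 2)
15: left child of 28 (depth 4)
32: left child of 35 (depth 7)

51 76 83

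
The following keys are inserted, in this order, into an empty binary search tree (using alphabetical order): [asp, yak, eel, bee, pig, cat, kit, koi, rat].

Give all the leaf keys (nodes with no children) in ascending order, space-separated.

Insert asp: tree is empty, so asp becomes the root.
Insert yak: yak > asp → go right. Place as right child of asp.
Insert eel: eel > asp → go right; eel < yak → go left. Place as left child of yak.
Insert bee: bee > asp → go right; bee < yak → go left; bee < eel → go left. Place as left child of eel.
Insert pig: pig > asp → go right; pig < yak → go left; pig > eel → go right. Place as right child of eel.
Insert cat: cat > asp → go right; cat < yak → go left; cat < eel → go left; cat > bee → go right. Place as right child of bee.
Insert kit: kit > asp → go right; kit < yak → go left; kit > eel → go right; kit < pig → go left. Place as left child of pig.
Insert koi: koi > asp → go right; koi < yak → go left; koi > eel → go right; koi < pig → go left; koi > kit → go right. Place as right child of kit.
Insert rat: rat > asp → go right; rat < yak → go left; rat > eel → go right; rat > pig → go right. Place as right child of pig.

cat koi rat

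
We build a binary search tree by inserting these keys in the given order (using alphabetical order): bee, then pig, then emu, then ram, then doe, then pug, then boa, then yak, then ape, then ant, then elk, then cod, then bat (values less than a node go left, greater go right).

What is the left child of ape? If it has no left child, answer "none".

Insert bee: tree is empty, so bee becomes the root.
Insert pig: pig > bee → go right. Place as right child of bee.
Insert emu: emu > bee → go right; emu < pig → go left. Place as left child of pig.
Insert ram: ram > bee → go right; ram > pig → go right. Place as right child of pig.
Insert doe: doe > bee → go right; doe < pig → go left; doe < emu → go left. Place as left child of emu.
Insert pug: pug > bee → go right; pug > pig → go right; pug < ram → go left. Place as left child of ram.
Insert boa: boa > bee → go right; boa < pig → go left; boa < emu → go left; boa < doe → go left. Place as left child of doe.
Insert yak: yak > bee → go right; yak > pig → go right; yak > ram → go right. Place as right child of ram.
Insert ape: ape < bee → go left. Place as left child of bee.
Insert ant: ant < bee → go left; ant < ape → go left. Place as left child of ape.
Insert elk: elk > bee → go right; elk < pig → go left; elk < emu → go left; elk > doe → go right. Place as right child of doe.
Insert cod: cod > bee → go right; cod < pig → go left; cod < emu → go left; cod < doe → go left; cod > boa → go right. Place as right child of boa.
Insert bat: bat < bee → go left; bat > ape → go right. Place as right child of ape.

ant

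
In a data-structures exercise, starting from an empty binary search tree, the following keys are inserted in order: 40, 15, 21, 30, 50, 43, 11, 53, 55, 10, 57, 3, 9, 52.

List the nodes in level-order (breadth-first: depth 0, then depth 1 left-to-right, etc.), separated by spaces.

40 15 50 11 21 43 53 10 30 52 55 3 57 9

40: root
15: left child of 40 (depth 1)
21: right child of 15 (depth 2)
30: right child of 21 (depth 3)
50: right child of 40 (depth 1)
43: left child of 50 (depth 2)
11: left child of 15 (depth 2)
53: right child of 50 (depth 2)
55: right child of 53 (depth 3)
10: left child of 11 (depth 3)
57: right child of 55 (depth 4)
3: left child of 10 (depth 4)
9: right child of 3 (depth 5)
52: left child of 53 (depth 3)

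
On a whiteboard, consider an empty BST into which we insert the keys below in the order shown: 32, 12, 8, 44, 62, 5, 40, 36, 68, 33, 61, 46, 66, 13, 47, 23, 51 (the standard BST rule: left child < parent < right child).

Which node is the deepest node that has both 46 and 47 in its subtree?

46

Insert 32: tree is empty, so 32 becomes the root.
Insert 12: 12 < 32 → go left. Place as left child of 32.
Insert 8: 8 < 32 → go left; 8 < 12 → go left. Place as left child of 12.
Insert 44: 44 > 32 → go right. Place as right child of 32.
Insert 62: 62 > 32 → go right; 62 > 44 → go right. Place as right child of 44.
Insert 5: 5 < 32 → go left; 5 < 12 → go left; 5 < 8 → go left. Place as left child of 8.
Insert 40: 40 > 32 → go right; 40 < 44 → go left. Place as left child of 44.
Insert 36: 36 > 32 → go right; 36 < 44 → go left; 36 < 40 → go left. Place as left child of 40.
Insert 68: 68 > 32 → go right; 68 > 44 → go right; 68 > 62 → go right. Place as right child of 62.
Insert 33: 33 > 32 → go right; 33 < 44 → go left; 33 < 40 → go left; 33 < 36 → go left. Place as left child of 36.
Insert 61: 61 > 32 → go right; 61 > 44 → go right; 61 < 62 → go left. Place as left child of 62.
Insert 46: 46 > 32 → go right; 46 > 44 → go right; 46 < 62 → go left; 46 < 61 → go left. Place as left child of 61.
Insert 66: 66 > 32 → go right; 66 > 44 → go right; 66 > 62 → go right; 66 < 68 → go left. Place as left child of 68.
Insert 13: 13 < 32 → go left; 13 > 12 → go right. Place as right child of 12.
Insert 47: 47 > 32 → go right; 47 > 44 → go right; 47 < 62 → go left; 47 < 61 → go left; 47 > 46 → go right. Place as right child of 46.
Insert 23: 23 < 32 → go left; 23 > 12 → go right; 23 > 13 → go right. Place as right child of 13.
Insert 51: 51 > 32 → go right; 51 > 44 → go right; 51 < 62 → go left; 51 < 61 → go left; 51 > 46 → go right; 51 > 47 → go right. Place as right child of 47.

Path to 46: 32 → 44 → 62 → 61 → 46
Path to 47: 32 → 44 → 62 → 61 → 46 → 47
46 lies on both paths and is an ancestor of the other node.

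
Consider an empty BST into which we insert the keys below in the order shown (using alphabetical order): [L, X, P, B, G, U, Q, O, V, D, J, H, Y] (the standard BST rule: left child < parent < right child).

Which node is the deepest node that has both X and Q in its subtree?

X

Resulting structure (node: left, right):
  L: L=B, R=X
  X: L=P, R=Y
  P: L=O, R=U
  B: L=–, R=G
  G: L=D, R=J
  U: L=Q, R=V
  Q: L=–, R=–
  O: L=–, R=–
  V: L=–, R=–
  D: L=–, R=–
  J: L=H, R=–
  H: L=–, R=–
  Y: L=–, R=–

Path to X: L → X
Path to Q: L → X → P → U → Q
X lies on both paths and is an ancestor of the other node.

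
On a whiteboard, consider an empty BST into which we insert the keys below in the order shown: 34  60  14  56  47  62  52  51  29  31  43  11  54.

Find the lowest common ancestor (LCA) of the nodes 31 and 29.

Insert 34: tree is empty, so 34 becomes the root.
Insert 60: 60 > 34 → go right. Place as right child of 34.
Insert 14: 14 < 34 → go left. Place as left child of 34.
Insert 56: 56 > 34 → go right; 56 < 60 → go left. Place as left child of 60.
Insert 47: 47 > 34 → go right; 47 < 60 → go left; 47 < 56 → go left. Place as left child of 56.
Insert 62: 62 > 34 → go right; 62 > 60 → go right. Place as right child of 60.
Insert 52: 52 > 34 → go right; 52 < 60 → go left; 52 < 56 → go left; 52 > 47 → go right. Place as right child of 47.
Insert 51: 51 > 34 → go right; 51 < 60 → go left; 51 < 56 → go left; 51 > 47 → go right; 51 < 52 → go left. Place as left child of 52.
Insert 29: 29 < 34 → go left; 29 > 14 → go right. Place as right child of 14.
Insert 31: 31 < 34 → go left; 31 > 14 → go right; 31 > 29 → go right. Place as right child of 29.
Insert 43: 43 > 34 → go right; 43 < 60 → go left; 43 < 56 → go left; 43 < 47 → go left. Place as left child of 47.
Insert 11: 11 < 34 → go left; 11 < 14 → go left. Place as left child of 14.
Insert 54: 54 > 34 → go right; 54 < 60 → go left; 54 < 56 → go left; 54 > 47 → go right; 54 > 52 → go right. Place as right child of 52.

Path to 31: 34 → 14 → 29 → 31
Path to 29: 34 → 14 → 29
29 lies on both paths and is an ancestor of the other node.

29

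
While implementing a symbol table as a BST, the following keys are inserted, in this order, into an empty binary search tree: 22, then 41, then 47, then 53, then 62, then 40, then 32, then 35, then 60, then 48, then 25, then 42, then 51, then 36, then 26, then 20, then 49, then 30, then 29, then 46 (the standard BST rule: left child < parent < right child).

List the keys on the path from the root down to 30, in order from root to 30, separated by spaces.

22 41 40 32 25 26 30

22: root
41: right child of 22 (depth 1)
47: right child of 41 (depth 2)
53: right child of 47 (depth 3)
62: right child of 53 (depth 4)
40: left child of 41 (depth 2)
32: left child of 40 (depth 3)
35: right child of 32 (depth 4)
60: left child of 62 (depth 5)
48: left child of 53 (depth 4)
25: left child of 32 (depth 4)
42: left child of 47 (depth 3)
51: right child of 48 (depth 5)
36: right child of 35 (depth 5)
26: right child of 25 (depth 5)
20: left child of 22 (depth 1)
49: left child of 51 (depth 6)
30: right child of 26 (depth 6)
29: left child of 30 (depth 7)
46: right child of 42 (depth 4)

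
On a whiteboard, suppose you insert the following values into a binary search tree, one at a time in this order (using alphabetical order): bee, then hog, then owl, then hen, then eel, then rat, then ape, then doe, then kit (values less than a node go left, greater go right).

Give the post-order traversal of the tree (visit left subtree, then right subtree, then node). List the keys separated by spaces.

ape doe eel hen kit rat owl hog bee

Resulting structure (node: left, right):
  bee: L=ape, R=hog
  hog: L=hen, R=owl
  owl: L=kit, R=rat
  hen: L=eel, R=–
  eel: L=doe, R=–
  rat: L=–, R=–
  ape: L=–, R=–
  doe: L=–, R=–
  kit: L=–, R=–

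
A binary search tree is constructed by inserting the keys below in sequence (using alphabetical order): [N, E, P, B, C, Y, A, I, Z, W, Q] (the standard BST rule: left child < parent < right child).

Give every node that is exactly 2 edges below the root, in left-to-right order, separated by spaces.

Resulting structure (node: left, right):
  N: L=E, R=P
  E: L=B, R=I
  P: L=–, R=Y
  B: L=A, R=C
  C: L=–, R=–
  Y: L=W, R=Z
  A: L=–, R=–
  I: L=–, R=–
  Z: L=–, R=–
  W: L=Q, R=–
  Q: L=–, R=–

B I Y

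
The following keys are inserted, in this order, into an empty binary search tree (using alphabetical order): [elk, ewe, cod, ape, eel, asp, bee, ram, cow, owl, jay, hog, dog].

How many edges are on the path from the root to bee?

4

elk: root
ewe: right child of elk (depth 1)
cod: left child of elk (depth 1)
ape: left child of cod (depth 2)
eel: right child of cod (depth 2)
asp: right child of ape (depth 3)
bee: right child of asp (depth 4)
ram: right child of ewe (depth 2)
cow: left child of eel (depth 3)
owl: left child of ram (depth 3)
jay: left child of owl (depth 4)
hog: left child of jay (depth 5)
dog: right child of cow (depth 4)

Path to bee: elk → cod → ape → asp → bee, which is 4 edges.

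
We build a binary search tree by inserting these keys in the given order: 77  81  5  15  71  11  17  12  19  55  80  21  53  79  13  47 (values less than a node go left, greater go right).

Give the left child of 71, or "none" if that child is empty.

Insert 77: tree is empty, so 77 becomes the root.
Insert 81: 81 > 77 → go right. Place as right child of 77.
Insert 5: 5 < 77 → go left. Place as left child of 77.
Insert 15: 15 < 77 → go left; 15 > 5 → go right. Place as right child of 5.
Insert 71: 71 < 77 → go left; 71 > 5 → go right; 71 > 15 → go right. Place as right child of 15.
Insert 11: 11 < 77 → go left; 11 > 5 → go right; 11 < 15 → go left. Place as left child of 15.
Insert 17: 17 < 77 → go left; 17 > 5 → go right; 17 > 15 → go right; 17 < 71 → go left. Place as left child of 71.
Insert 12: 12 < 77 → go left; 12 > 5 → go right; 12 < 15 → go left; 12 > 11 → go right. Place as right child of 11.
Insert 19: 19 < 77 → go left; 19 > 5 → go right; 19 > 15 → go right; 19 < 71 → go left; 19 > 17 → go right. Place as right child of 17.
Insert 55: 55 < 77 → go left; 55 > 5 → go right; 55 > 15 → go right; 55 < 71 → go left; 55 > 17 → go right; 55 > 19 → go right. Place as right child of 19.
Insert 80: 80 > 77 → go right; 80 < 81 → go left. Place as left child of 81.
Insert 21: 21 < 77 → go left; 21 > 5 → go right; 21 > 15 → go right; 21 < 71 → go left; 21 > 17 → go right; 21 > 19 → go right; 21 < 55 → go left. Place as left child of 55.
Insert 53: 53 < 77 → go left; 53 > 5 → go right; 53 > 15 → go right; 53 < 71 → go left; 53 > 17 → go right; 53 > 19 → go right; 53 < 55 → go left; 53 > 21 → go right. Place as right child of 21.
Insert 79: 79 > 77 → go right; 79 < 81 → go left; 79 < 80 → go left. Place as left child of 80.
Insert 13: 13 < 77 → go left; 13 > 5 → go right; 13 < 15 → go left; 13 > 11 → go right; 13 > 12 → go right. Place as right child of 12.
Insert 47: 47 < 77 → go left; 47 > 5 → go right; 47 > 15 → go right; 47 < 71 → go left; 47 > 17 → go right; 47 > 19 → go right; 47 < 55 → go left; 47 > 21 → go right; 47 < 53 → go left. Place as left child of 53.

17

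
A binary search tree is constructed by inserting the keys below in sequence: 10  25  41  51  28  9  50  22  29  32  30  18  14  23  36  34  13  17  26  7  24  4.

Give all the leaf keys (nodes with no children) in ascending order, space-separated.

10: root
25: right child of 10 (depth 1)
41: right child of 25 (depth 2)
51: right child of 41 (depth 3)
28: left child of 41 (depth 3)
9: left child of 10 (depth 1)
50: left child of 51 (depth 4)
22: left child of 25 (depth 2)
29: right child of 28 (depth 4)
32: right child of 29 (depth 5)
30: left child of 32 (depth 6)
18: left child of 22 (depth 3)
14: left child of 18 (depth 4)
23: right child of 22 (depth 3)
36: right child of 32 (depth 6)
34: left child of 36 (depth 7)
13: left child of 14 (depth 5)
17: right child of 14 (depth 5)
26: left child of 28 (depth 4)
7: left child of 9 (depth 2)
24: right child of 23 (depth 4)
4: left child of 7 (depth 3)

4 13 17 24 26 30 34 50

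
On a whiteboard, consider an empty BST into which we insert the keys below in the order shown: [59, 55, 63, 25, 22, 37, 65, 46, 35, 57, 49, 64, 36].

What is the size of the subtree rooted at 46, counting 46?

2

59: root
55: left child of 59 (depth 1)
63: right child of 59 (depth 1)
25: left child of 55 (depth 2)
22: left child of 25 (depth 3)
37: right child of 25 (depth 3)
65: right child of 63 (depth 2)
46: right child of 37 (depth 4)
35: left child of 37 (depth 4)
57: right child of 55 (depth 2)
49: right child of 46 (depth 5)
64: left child of 65 (depth 3)
36: right child of 35 (depth 5)

Subtree rooted at 46 contains: 46, 49 — 2 nodes.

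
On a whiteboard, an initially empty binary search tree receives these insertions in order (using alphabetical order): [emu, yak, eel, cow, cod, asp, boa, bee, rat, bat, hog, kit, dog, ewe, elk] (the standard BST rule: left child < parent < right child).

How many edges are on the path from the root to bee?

6

Insert emu: tree is empty, so emu becomes the root.
Insert yak: yak > emu → go right. Place as right child of emu.
Insert eel: eel < emu → go left. Place as left child of emu.
Insert cow: cow < emu → go left; cow < eel → go left. Place as left child of eel.
Insert cod: cod < emu → go left; cod < eel → go left; cod < cow → go left. Place as left child of cow.
Insert asp: asp < emu → go left; asp < eel → go left; asp < cow → go left; asp < cod → go left. Place as left child of cod.
Insert boa: boa < emu → go left; boa < eel → go left; boa < cow → go left; boa < cod → go left; boa > asp → go right. Place as right child of asp.
Insert bee: bee < emu → go left; bee < eel → go left; bee < cow → go left; bee < cod → go left; bee > asp → go right; bee < boa → go left. Place as left child of boa.
Insert rat: rat > emu → go right; rat < yak → go left. Place as left child of yak.
Insert bat: bat < emu → go left; bat < eel → go left; bat < cow → go left; bat < cod → go left; bat > asp → go right; bat < boa → go left; bat < bee → go left. Place as left child of bee.
Insert hog: hog > emu → go right; hog < yak → go left; hog < rat → go left. Place as left child of rat.
Insert kit: kit > emu → go right; kit < yak → go left; kit < rat → go left; kit > hog → go right. Place as right child of hog.
Insert dog: dog < emu → go left; dog < eel → go left; dog > cow → go right. Place as right child of cow.
Insert ewe: ewe > emu → go right; ewe < yak → go left; ewe < rat → go left; ewe < hog → go left. Place as left child of hog.
Insert elk: elk < emu → go left; elk > eel → go right. Place as right child of eel.

Path to bee: emu → eel → cow → cod → asp → boa → bee, which is 6 edges.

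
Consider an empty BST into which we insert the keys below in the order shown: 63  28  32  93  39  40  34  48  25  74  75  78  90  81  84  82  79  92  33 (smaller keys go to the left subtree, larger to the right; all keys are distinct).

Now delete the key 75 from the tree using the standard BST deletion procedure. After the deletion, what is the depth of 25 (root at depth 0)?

2

Insert 63: tree is empty, so 63 becomes the root.
Insert 28: 28 < 63 → go left. Place as left child of 63.
Insert 32: 32 < 63 → go left; 32 > 28 → go right. Place as right child of 28.
Insert 93: 93 > 63 → go right. Place as right child of 63.
Insert 39: 39 < 63 → go left; 39 > 28 → go right; 39 > 32 → go right. Place as right child of 32.
Insert 40: 40 < 63 → go left; 40 > 28 → go right; 40 > 32 → go right; 40 > 39 → go right. Place as right child of 39.
Insert 34: 34 < 63 → go left; 34 > 28 → go right; 34 > 32 → go right; 34 < 39 → go left. Place as left child of 39.
Insert 48: 48 < 63 → go left; 48 > 28 → go right; 48 > 32 → go right; 48 > 39 → go right; 48 > 40 → go right. Place as right child of 40.
Insert 25: 25 < 63 → go left; 25 < 28 → go left. Place as left child of 28.
Insert 74: 74 > 63 → go right; 74 < 93 → go left. Place as left child of 93.
Insert 75: 75 > 63 → go right; 75 < 93 → go left; 75 > 74 → go right. Place as right child of 74.
Insert 78: 78 > 63 → go right; 78 < 93 → go left; 78 > 74 → go right; 78 > 75 → go right. Place as right child of 75.
Insert 90: 90 > 63 → go right; 90 < 93 → go left; 90 > 74 → go right; 90 > 75 → go right; 90 > 78 → go right. Place as right child of 78.
Insert 81: 81 > 63 → go right; 81 < 93 → go left; 81 > 74 → go right; 81 > 75 → go right; 81 > 78 → go right; 81 < 90 → go left. Place as left child of 90.
Insert 84: 84 > 63 → go right; 84 < 93 → go left; 84 > 74 → go right; 84 > 75 → go right; 84 > 78 → go right; 84 < 90 → go left; 84 > 81 → go right. Place as right child of 81.
Insert 82: 82 > 63 → go right; 82 < 93 → go left; 82 > 74 → go right; 82 > 75 → go right; 82 > 78 → go right; 82 < 90 → go left; 82 > 81 → go right; 82 < 84 → go left. Place as left child of 84.
Insert 79: 79 > 63 → go right; 79 < 93 → go left; 79 > 74 → go right; 79 > 75 → go right; 79 > 78 → go right; 79 < 90 → go left; 79 < 81 → go left. Place as left child of 81.
Insert 92: 92 > 63 → go right; 92 < 93 → go left; 92 > 74 → go right; 92 > 75 → go right; 92 > 78 → go right; 92 > 90 → go right. Place as right child of 90.
Insert 33: 33 < 63 → go left; 33 > 28 → go right; 33 > 32 → go right; 33 < 39 → go left; 33 < 34 → go left. Place as left child of 34.

Delete 75 (at most one child — splice it out).
After deletion, path to 25: 63 → 28 → 25.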